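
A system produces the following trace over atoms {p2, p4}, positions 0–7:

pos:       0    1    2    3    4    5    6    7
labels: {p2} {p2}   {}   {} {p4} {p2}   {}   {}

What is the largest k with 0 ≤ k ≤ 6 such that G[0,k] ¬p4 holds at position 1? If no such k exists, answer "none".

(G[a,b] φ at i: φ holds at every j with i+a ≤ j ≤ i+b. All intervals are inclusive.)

¬p4 must hold from j=1 onward; find where it first fails.
  j=1: holds
  j=2: holds
  j=3: holds
  j=4: fails
Holds on [1,3], so largest k = 2.

2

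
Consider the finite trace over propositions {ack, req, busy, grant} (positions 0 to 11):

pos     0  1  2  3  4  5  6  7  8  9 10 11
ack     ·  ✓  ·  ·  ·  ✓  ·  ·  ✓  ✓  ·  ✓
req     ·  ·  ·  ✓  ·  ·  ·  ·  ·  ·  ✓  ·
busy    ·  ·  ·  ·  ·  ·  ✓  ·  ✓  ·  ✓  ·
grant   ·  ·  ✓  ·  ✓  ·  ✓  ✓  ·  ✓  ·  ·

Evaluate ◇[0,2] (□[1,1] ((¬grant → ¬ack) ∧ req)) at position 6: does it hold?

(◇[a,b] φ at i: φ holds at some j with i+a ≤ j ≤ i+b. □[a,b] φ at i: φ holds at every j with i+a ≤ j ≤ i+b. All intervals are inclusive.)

Check □[1,1] ((¬grant → ¬ack) ∧ req) at each j in [6,8]:
  j=6: fails at 7
  j=7: fails at 8
  j=8: fails at 9
No position in the window satisfies it → formula fails.

No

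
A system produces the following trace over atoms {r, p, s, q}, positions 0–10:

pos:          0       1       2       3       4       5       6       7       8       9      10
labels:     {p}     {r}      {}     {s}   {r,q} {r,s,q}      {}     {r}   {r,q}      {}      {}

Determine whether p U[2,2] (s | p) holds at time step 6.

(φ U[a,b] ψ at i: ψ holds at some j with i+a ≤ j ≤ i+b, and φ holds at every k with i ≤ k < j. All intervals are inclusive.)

False

Need some j in [8,8] with (s | p), and p at every k in [6,j-1].
  j=8: (s | p) false.
No j in the window works → until fails.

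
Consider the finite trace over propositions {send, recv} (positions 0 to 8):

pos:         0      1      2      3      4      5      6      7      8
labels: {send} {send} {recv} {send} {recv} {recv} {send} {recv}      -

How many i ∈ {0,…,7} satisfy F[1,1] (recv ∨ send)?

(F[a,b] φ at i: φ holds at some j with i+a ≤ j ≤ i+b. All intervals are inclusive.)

Evaluate at each i in [0,7]:
  i=0: ✓ (witness j=1)
  i=1: ✓ (witness j=2)
  i=2: ✓ (witness j=3)
  i=3: ✓ (witness j=4)
  i=4: ✓ (witness j=5)
  i=5: ✓ (witness j=6)
  i=6: ✓ (witness j=7)
  i=7: ✗ (none in [8,8])
Positions where it holds: {0, 1, 2, 3, 4, 5, 6} → 7.

7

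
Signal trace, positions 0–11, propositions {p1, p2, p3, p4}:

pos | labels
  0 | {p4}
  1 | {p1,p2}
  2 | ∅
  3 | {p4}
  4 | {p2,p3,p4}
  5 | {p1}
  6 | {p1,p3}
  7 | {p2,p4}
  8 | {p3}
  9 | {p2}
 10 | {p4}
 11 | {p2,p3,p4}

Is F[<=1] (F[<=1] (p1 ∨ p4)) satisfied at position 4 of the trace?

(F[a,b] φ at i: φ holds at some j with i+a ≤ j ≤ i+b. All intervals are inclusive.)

Yes

Check F[<=1] (p1 ∨ p4) at each j in [4,5]:
  j=4: holds (witness at 4)
  j=5: holds (witness at 5)
Found at j=4 → formula holds.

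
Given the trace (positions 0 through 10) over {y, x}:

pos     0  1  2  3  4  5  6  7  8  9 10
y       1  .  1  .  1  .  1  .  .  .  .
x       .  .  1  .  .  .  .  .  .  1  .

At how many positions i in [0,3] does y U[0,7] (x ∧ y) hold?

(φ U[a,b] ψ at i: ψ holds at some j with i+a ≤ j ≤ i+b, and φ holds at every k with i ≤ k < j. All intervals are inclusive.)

Evaluate at each i in [0,3]:
  i=0: ✗ (lhs fails at k=1 before rhs at j=2)
  i=1: ✗ (lhs fails at k=1 before rhs at j=2)
  i=2: ✓ (rhs at j=2)
  i=3: ✗ (no rhs in [3,10])
Positions where it holds: {2} → 1.

1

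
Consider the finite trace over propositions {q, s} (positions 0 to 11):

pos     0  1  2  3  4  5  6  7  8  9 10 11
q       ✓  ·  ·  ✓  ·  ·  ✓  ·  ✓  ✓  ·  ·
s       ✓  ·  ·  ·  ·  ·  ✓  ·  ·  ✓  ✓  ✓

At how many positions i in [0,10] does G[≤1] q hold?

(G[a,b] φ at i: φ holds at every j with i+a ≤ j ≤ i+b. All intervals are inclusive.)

Evaluate at each i in [0,10]:
  i=0: ✗ (fails at j=1)
  i=1: ✗ (fails at j=1)
  i=2: ✗ (fails at j=2)
  i=3: ✗ (fails at j=4)
  i=4: ✗ (fails at j=4)
  i=5: ✗ (fails at j=5)
  i=6: ✗ (fails at j=7)
  i=7: ✗ (fails at j=7)
  i=8: ✓ (all of [8,9])
  i=9: ✗ (fails at j=10)
  i=10: ✗ (fails at j=10)
Positions where it holds: {8} → 1.

1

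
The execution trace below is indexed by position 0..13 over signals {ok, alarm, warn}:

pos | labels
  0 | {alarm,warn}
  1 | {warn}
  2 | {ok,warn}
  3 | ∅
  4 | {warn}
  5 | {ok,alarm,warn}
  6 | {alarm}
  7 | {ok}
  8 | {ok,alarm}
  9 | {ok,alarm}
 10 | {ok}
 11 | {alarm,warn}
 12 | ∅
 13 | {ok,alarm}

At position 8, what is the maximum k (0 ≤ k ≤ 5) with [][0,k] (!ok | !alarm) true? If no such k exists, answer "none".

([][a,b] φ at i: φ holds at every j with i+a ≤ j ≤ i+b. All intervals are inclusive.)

none

(!ok | !alarm) must hold from j=8 onward; find where it first fails.
  j=8: fails → no k works.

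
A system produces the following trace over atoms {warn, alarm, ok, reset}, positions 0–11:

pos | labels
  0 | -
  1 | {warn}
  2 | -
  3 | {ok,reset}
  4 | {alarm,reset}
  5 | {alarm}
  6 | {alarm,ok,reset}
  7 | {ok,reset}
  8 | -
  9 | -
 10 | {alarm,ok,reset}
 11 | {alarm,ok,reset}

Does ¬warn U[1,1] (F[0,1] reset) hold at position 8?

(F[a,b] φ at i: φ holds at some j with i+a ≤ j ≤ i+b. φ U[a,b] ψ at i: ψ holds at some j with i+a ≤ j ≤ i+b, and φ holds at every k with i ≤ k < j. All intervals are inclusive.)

True

Need some j in [9,9] with F[0,1] reset, and ¬warn at every k in [8,j-1].
  j=9: F[0,1] reset holds; ¬warn holds at every k in [8,8] → satisfied.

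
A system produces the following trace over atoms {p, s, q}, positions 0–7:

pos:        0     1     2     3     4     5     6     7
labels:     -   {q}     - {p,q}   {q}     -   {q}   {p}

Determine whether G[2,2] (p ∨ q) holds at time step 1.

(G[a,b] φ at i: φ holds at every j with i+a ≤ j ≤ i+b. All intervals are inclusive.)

Yes

Check (p ∨ q) at every j in [3,3]:
  j=3: true
All positions satisfy it → formula holds.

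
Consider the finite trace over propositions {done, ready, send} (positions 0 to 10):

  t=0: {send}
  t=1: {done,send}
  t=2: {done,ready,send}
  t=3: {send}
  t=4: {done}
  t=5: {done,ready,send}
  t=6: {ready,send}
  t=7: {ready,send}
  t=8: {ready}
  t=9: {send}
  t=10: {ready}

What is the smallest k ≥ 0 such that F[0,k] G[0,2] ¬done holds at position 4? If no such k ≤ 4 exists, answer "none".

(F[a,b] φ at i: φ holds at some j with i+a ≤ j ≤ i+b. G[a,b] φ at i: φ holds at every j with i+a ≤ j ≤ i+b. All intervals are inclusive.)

Scan j = 4,5,… for G[0,2] ¬done:
  j=4: fails
  j=5: fails
  j=6: holds
First hit at j=6, so smallest k = 6-4 = 2.

2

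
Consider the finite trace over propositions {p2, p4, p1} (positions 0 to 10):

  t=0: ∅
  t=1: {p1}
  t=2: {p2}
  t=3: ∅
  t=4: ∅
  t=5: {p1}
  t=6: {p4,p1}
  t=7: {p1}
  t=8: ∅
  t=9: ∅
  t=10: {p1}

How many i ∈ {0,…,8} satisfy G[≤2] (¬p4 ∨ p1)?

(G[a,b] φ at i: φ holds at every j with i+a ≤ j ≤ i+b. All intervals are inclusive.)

Evaluate at each i in [0,8]:
  i=0: ✓ (all of [0,2])
  i=1: ✓ (all of [1,3])
  i=2: ✓ (all of [2,4])
  i=3: ✓ (all of [3,5])
  i=4: ✓ (all of [4,6])
  i=5: ✓ (all of [5,7])
  i=6: ✓ (all of [6,8])
  i=7: ✓ (all of [7,9])
  i=8: ✓ (all of [8,10])
Positions where it holds: {0, 1, 2, 3, 4, 5, 6, 7, 8} → 9.

9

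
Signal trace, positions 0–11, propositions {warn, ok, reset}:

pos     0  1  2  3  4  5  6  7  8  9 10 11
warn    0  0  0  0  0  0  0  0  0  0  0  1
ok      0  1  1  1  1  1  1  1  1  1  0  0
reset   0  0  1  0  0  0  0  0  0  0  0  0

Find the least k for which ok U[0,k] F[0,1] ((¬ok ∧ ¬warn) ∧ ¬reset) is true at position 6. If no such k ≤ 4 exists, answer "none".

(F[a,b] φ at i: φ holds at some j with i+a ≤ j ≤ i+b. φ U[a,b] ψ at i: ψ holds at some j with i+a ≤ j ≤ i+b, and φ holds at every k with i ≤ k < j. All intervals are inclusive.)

3

Need earliest j ≥ 6 with F[0,1] ((¬ok ∧ ¬warn) ∧ ¬reset), and ok at every k in [6,j-1].
  j=6: rhs fails.
  j=7: rhs fails.
  j=8: rhs fails.
  j=9: rhs holds; lhs holds on [6,8]. k = 3.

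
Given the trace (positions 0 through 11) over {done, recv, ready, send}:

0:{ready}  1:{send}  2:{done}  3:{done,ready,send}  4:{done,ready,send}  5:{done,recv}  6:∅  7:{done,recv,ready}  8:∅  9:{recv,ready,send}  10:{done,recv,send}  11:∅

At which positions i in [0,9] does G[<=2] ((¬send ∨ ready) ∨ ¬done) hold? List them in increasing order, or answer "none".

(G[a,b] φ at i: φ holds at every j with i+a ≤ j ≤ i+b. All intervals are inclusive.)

Evaluate at each i in [0,9]:
  i=0: ✓ (all of [0,2])
  i=1: ✓ (all of [1,3])
  i=2: ✓ (all of [2,4])
  i=3: ✓ (all of [3,5])
  i=4: ✓ (all of [4,6])
  i=5: ✓ (all of [5,7])
  i=6: ✓ (all of [6,8])
  i=7: ✓ (all of [7,9])
  i=8: ✗ (fails at j=10)
  i=9: ✗ (fails at j=10)

0, 1, 2, 3, 4, 5, 6, 7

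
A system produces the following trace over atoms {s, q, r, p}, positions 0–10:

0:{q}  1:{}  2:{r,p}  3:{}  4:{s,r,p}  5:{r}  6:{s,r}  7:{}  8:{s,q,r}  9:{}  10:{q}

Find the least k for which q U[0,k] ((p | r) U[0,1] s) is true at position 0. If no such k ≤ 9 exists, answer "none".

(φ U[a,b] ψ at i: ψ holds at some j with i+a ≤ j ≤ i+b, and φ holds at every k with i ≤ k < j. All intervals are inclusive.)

none

Need earliest j ≥ 0 with ((p | r) U[0,1] s), and q at every k in [0,j-1].
  j=0: rhs fails.
  j=1: rhs fails.
  j=2: rhs fails.
  j=3: rhs fails.
  j=4: rhs holds but lhs fails at k=1.
  j=5: rhs holds but lhs fails at k=1.
  j=6: rhs holds but lhs fails at k=1.
  j=7: rhs fails.
  j=8: rhs holds but lhs fails at k=1.
  j=9: rhs fails.
No witness within the range → none.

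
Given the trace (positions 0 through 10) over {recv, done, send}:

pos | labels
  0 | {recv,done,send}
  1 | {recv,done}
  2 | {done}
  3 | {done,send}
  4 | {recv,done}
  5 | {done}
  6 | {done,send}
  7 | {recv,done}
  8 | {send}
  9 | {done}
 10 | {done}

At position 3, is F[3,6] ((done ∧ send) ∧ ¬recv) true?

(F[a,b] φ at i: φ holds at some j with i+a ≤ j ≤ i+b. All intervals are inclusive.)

Check ((done ∧ send) ∧ ¬recv) at each j in [6,9]:
  j=6: true
  j=7: false
  j=8: false
  j=9: false
Found at j=6 → formula holds.

Yes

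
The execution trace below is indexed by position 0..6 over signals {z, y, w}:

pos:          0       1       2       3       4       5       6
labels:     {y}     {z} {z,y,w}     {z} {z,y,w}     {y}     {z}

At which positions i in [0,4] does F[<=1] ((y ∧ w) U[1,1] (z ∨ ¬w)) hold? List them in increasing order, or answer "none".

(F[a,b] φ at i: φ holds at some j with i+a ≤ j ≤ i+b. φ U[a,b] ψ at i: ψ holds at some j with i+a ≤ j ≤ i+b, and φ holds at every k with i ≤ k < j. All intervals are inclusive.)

Evaluate at each i in [0,4]:
  i=0: ✗ (none in [0,1])
  i=1: ✓ (witness j=2)
  i=2: ✓ (witness j=2)
  i=3: ✓ (witness j=4)
  i=4: ✓ (witness j=4)

1, 2, 3, 4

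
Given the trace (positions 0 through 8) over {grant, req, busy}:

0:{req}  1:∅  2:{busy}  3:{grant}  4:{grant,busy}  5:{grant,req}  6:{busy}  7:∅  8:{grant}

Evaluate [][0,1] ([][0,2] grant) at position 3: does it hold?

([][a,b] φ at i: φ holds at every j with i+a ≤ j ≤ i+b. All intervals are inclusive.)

Does not hold

Check [][0,2] grant at every j in [3,4]:
  j=3: holds on [3,5]
  j=4: fails at 6
Fails at j=4 → formula fails.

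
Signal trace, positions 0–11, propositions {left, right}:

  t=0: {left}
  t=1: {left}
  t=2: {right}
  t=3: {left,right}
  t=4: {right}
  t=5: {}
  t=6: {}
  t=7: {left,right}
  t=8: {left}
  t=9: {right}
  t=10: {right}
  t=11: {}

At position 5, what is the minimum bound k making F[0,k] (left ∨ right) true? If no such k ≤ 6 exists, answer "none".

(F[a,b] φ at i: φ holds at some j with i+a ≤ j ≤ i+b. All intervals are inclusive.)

Scan j = 5,6,… for (left ∨ right):
  j=5: fails
  j=6: fails
  j=7: holds
First hit at j=7, so smallest k = 7-5 = 2.

2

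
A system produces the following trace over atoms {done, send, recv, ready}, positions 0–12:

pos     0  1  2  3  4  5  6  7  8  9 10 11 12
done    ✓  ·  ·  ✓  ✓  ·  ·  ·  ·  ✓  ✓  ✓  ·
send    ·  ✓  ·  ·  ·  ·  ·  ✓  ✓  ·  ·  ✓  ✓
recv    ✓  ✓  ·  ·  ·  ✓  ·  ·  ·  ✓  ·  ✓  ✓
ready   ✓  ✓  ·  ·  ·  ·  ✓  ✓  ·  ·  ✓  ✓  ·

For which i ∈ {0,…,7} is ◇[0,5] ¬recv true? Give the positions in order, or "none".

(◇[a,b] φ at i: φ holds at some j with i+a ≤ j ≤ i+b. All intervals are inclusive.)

0, 1, 2, 3, 4, 5, 6, 7

Evaluate at each i in [0,7]:
  i=0: ✓ (witness j=2)
  i=1: ✓ (witness j=2)
  i=2: ✓ (witness j=2)
  i=3: ✓ (witness j=3)
  i=4: ✓ (witness j=4)
  i=5: ✓ (witness j=6)
  i=6: ✓ (witness j=6)
  i=7: ✓ (witness j=7)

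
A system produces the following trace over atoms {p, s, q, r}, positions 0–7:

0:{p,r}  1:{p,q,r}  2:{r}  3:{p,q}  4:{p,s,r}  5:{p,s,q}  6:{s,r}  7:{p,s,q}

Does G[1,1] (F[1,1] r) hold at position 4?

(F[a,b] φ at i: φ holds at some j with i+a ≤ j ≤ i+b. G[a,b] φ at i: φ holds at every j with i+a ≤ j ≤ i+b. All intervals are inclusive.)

Yes

Check F[1,1] r at every j in [5,5]:
  j=5: holds (witness at 6)
All positions satisfy it → formula holds.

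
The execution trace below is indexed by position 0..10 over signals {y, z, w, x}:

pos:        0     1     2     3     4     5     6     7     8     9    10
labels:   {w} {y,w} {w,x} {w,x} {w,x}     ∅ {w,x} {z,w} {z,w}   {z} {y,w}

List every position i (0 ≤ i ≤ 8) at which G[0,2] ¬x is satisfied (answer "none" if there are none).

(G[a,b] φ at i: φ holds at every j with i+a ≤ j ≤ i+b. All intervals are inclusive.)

7, 8

Evaluate at each i in [0,8]:
  i=0: ✗ (fails at j=2)
  i=1: ✗ (fails at j=2)
  i=2: ✗ (fails at j=2)
  i=3: ✗ (fails at j=3)
  i=4: ✗ (fails at j=4)
  i=5: ✗ (fails at j=6)
  i=6: ✗ (fails at j=6)
  i=7: ✓ (all of [7,9])
  i=8: ✓ (all of [8,10])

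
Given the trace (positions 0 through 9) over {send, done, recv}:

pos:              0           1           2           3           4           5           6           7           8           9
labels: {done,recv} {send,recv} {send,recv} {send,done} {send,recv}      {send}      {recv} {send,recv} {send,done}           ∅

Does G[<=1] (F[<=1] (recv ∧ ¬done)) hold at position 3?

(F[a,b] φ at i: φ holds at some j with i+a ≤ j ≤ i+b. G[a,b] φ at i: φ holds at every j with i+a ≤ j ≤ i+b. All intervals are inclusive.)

Check F[<=1] (recv ∧ ¬done) at every j in [3,4]:
  j=3: holds (witness at 4)
  j=4: holds (witness at 4)
All positions satisfy it → formula holds.

True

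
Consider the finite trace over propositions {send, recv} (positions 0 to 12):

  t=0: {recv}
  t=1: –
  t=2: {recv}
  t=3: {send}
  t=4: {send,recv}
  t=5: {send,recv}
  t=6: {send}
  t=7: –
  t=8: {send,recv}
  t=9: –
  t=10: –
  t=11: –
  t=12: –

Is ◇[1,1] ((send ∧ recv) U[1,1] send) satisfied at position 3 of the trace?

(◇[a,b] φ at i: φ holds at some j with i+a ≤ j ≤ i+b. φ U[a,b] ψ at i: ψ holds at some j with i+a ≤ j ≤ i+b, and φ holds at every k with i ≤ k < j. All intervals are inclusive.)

True

Check ((send ∧ recv) U[1,1] send) at each j in [4,4]:
  j=4: holds
Found at j=4 → formula holds.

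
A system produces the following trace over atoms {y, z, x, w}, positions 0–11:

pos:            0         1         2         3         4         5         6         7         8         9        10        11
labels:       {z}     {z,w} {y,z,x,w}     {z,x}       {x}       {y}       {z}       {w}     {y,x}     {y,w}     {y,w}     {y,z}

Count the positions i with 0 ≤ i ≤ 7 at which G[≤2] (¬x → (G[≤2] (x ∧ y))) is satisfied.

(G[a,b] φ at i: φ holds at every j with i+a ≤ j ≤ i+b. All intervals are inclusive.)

Evaluate at each i in [0,7]:
  i=0: ✗ (fails at j=0)
  i=1: ✗ (fails at j=1)
  i=2: ✓ (all of [2,4])
  i=3: ✗ (fails at j=5)
  i=4: ✗ (fails at j=5)
  i=5: ✗ (fails at j=5)
  i=6: ✗ (fails at j=6)
  i=7: ✗ (fails at j=7)
Positions where it holds: {2} → 1.

1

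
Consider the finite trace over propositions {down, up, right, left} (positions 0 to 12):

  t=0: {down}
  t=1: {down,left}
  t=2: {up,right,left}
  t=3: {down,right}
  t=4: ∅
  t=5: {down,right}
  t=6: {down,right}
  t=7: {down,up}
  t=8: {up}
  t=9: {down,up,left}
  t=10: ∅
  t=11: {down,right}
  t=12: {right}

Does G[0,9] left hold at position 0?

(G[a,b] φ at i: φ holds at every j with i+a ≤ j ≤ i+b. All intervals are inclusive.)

Check left at every j in [0,9]:
  j=0: false
  j=1: true
  j=2: true
  j=3: false
  j=4: false
  j=5: false
  j=6: false
  j=7: false
  j=8: false
  j=9: true
Fails at j=0 → formula fails.

False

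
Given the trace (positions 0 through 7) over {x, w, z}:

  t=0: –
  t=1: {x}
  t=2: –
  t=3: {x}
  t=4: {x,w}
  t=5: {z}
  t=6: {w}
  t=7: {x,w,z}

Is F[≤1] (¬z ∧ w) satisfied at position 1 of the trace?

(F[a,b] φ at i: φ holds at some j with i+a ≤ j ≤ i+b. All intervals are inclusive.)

Does not hold

Check (¬z ∧ w) at each j in [1,2]:
  j=1: false
  j=2: false
No position in the window satisfies it → formula fails.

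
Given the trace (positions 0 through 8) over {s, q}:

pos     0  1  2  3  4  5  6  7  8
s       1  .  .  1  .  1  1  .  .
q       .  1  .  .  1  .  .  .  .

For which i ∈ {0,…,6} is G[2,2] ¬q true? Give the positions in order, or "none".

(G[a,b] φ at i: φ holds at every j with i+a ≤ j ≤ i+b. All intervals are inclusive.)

0, 1, 3, 4, 5, 6

Evaluate at each i in [0,6]:
  i=0: ✓ (all of [2,2])
  i=1: ✓ (all of [3,3])
  i=2: ✗ (fails at j=4)
  i=3: ✓ (all of [5,5])
  i=4: ✓ (all of [6,6])
  i=5: ✓ (all of [7,7])
  i=6: ✓ (all of [8,8])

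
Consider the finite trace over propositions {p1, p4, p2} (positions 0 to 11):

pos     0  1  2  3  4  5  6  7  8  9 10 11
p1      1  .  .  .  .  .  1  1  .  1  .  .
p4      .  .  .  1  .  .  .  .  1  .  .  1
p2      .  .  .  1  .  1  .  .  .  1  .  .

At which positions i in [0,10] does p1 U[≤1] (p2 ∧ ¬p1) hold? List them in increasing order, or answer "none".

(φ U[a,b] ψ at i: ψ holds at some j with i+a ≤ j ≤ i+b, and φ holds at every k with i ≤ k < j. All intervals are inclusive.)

Evaluate at each i in [0,10]:
  i=0: ✗ (no rhs in [0,1])
  i=1: ✗ (no rhs in [1,2])
  i=2: ✗ (lhs fails at k=2 before rhs at j=3)
  i=3: ✓ (rhs at j=3)
  i=4: ✗ (lhs fails at k=4 before rhs at j=5)
  i=5: ✓ (rhs at j=5)
  i=6: ✗ (no rhs in [6,7])
  i=7: ✗ (no rhs in [7,8])
  i=8: ✗ (no rhs in [8,9])
  i=9: ✗ (no rhs in [9,10])
  i=10: ✗ (no rhs in [10,11])

3, 5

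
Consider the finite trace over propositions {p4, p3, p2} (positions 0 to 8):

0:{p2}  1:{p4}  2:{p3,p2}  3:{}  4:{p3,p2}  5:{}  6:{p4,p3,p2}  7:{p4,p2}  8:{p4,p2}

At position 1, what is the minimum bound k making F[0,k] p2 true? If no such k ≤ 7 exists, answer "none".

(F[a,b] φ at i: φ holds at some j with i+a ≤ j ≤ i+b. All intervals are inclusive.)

Scan j = 1,2,… for p2:
  j=1: fails
  j=2: holds
First hit at j=2, so smallest k = 2-1 = 1.

1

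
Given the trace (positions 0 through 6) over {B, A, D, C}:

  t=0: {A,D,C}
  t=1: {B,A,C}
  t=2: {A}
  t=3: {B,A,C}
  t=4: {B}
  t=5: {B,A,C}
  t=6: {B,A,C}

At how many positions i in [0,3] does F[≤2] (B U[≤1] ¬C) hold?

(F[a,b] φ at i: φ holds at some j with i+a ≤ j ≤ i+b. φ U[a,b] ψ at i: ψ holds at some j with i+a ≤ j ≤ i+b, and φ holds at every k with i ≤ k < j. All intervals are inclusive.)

Evaluate at each i in [0,3]:
  i=0: ✓ (witness j=1)
  i=1: ✓ (witness j=1)
  i=2: ✓ (witness j=2)
  i=3: ✓ (witness j=3)
Positions where it holds: {0, 1, 2, 3} → 4.

4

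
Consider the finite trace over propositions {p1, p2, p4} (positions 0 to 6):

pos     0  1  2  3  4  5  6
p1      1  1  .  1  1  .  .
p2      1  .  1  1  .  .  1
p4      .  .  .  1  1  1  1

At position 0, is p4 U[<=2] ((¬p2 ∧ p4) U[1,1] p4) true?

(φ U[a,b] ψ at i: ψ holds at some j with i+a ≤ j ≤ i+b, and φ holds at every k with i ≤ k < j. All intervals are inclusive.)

Does not hold

Need some j in [0,2] with ((¬p2 ∧ p4) U[1,1] p4), and p4 at every k in [0,j-1].
  j=0: ((¬p2 ∧ p4) U[1,1] p4) — fails.
  j=1: ((¬p2 ∧ p4) U[1,1] p4) — fails.
  j=2: ((¬p2 ∧ p4) U[1,1] p4) — fails.
No j in the window works → until fails.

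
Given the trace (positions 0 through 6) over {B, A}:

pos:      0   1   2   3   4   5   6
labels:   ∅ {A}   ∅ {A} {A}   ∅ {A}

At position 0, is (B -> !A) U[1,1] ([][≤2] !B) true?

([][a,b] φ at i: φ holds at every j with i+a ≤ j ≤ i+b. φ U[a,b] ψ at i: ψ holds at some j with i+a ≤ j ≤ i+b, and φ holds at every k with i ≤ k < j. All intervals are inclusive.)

Yes

Need some j in [1,1] with [][≤2] !B, and (B -> !A) at every k in [0,j-1].
  j=1: [][≤2] !B holds; (B -> !A) holds at every k in [0,0] → satisfied.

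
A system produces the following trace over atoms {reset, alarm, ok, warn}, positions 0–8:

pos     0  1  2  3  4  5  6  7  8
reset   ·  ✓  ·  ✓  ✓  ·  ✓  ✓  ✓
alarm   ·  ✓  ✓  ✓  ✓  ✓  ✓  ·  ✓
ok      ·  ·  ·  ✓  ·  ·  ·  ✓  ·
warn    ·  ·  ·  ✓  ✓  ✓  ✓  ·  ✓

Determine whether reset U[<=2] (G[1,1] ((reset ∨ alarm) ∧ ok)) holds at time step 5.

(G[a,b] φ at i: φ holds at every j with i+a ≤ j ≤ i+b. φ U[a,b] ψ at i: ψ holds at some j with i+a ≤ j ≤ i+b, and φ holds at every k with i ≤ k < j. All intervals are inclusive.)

Need some j in [5,7] with G[1,1] ((reset ∨ alarm) ∧ ok), and reset at every k in [5,j-1].
  j=5: G[1,1] ((reset ∨ alarm) ∧ ok) — fails at 6.
  j=6: G[1,1] ((reset ∨ alarm) ∧ ok) holds, but reset fails at k=5 → not this j.
  j=7: G[1,1] ((reset ∨ alarm) ∧ ok) — fails at 8.
No j in the window works → until fails.

No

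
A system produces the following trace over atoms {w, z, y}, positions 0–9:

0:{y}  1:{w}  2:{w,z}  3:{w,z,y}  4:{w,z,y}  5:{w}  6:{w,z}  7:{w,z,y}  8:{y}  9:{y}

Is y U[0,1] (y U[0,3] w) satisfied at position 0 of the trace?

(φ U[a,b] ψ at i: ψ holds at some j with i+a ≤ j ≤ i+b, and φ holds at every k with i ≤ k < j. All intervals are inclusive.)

True

Need some j in [0,1] with (y U[0,3] w), and y at every k in [0,j-1].
  j=0: (y U[0,3] w) holds; no prefix to check → satisfied.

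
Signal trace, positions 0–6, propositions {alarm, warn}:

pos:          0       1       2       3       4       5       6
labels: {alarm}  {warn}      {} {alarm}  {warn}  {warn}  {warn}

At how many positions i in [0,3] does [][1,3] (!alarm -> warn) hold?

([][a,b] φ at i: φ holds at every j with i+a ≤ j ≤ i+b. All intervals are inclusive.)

2

Evaluate at each i in [0,3]:
  i=0: ✗ (fails at j=2)
  i=1: ✗ (fails at j=2)
  i=2: ✓ (all of [3,5])
  i=3: ✓ (all of [4,6])
Positions where it holds: {2, 3} → 2.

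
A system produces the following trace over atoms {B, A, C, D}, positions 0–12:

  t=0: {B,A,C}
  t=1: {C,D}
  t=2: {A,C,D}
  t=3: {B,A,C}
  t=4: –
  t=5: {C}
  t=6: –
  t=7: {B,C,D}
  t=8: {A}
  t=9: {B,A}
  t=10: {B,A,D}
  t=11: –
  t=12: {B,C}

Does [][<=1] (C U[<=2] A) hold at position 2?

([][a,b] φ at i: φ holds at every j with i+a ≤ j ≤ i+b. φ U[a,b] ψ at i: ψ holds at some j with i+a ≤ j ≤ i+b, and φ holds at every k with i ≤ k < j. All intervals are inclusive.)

True

Check (C U[<=2] A) at every j in [2,3]:
  j=2: holds
  j=3: holds
All positions satisfy it → formula holds.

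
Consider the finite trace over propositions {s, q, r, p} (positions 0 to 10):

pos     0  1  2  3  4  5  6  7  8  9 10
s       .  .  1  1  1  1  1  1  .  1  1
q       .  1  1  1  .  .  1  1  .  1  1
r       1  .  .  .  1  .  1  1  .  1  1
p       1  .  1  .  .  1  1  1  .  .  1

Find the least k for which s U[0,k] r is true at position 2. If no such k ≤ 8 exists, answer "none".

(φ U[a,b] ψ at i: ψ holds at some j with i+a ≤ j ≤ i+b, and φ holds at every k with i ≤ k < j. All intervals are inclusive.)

2

Need earliest j ≥ 2 with r, and s at every k in [2,j-1].
  j=2: rhs fails.
  j=3: rhs fails.
  j=4: rhs holds; lhs holds on [2,3]. k = 2.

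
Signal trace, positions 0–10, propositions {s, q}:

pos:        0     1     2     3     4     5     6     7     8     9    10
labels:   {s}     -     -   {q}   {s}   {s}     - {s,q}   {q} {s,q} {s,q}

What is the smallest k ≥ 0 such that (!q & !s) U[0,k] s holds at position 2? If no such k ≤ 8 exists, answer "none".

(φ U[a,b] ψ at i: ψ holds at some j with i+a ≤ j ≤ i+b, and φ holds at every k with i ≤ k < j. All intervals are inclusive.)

Need earliest j ≥ 2 with s, and (!q & !s) at every k in [2,j-1].
  j=2: rhs fails.
  j=3: rhs fails.
  j=4: rhs holds but lhs fails at k=3.
  j=5: rhs holds but lhs fails at k=3.
  j=6: rhs fails.
  j=7: rhs holds but lhs fails at k=3.
  j=8: rhs fails.
  j=9: rhs holds but lhs fails at k=3.
  j=10: rhs holds but lhs fails at k=3.
No witness within the range → none.

none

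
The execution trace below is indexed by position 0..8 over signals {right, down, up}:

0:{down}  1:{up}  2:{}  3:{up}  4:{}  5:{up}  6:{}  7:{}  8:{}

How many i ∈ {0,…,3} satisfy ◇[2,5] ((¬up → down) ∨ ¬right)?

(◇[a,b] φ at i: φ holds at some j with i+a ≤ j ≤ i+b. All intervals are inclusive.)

4

Evaluate at each i in [0,3]:
  i=0: ✓ (witness j=2)
  i=1: ✓ (witness j=3)
  i=2: ✓ (witness j=4)
  i=3: ✓ (witness j=5)
Positions where it holds: {0, 1, 2, 3} → 4.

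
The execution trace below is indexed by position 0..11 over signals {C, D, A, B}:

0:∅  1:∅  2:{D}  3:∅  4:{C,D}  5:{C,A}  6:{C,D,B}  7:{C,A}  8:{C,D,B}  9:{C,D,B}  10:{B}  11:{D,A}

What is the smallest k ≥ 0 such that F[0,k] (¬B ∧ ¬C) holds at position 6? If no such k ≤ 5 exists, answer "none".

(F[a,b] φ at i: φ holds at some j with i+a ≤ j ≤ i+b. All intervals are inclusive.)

Scan j = 6,7,… for (¬B ∧ ¬C):
  j=6: fails
  j=7: fails
  j=8: fails
  j=9: fails
  j=10: fails
  j=11: holds
First hit at j=11, so smallest k = 11-6 = 5.

5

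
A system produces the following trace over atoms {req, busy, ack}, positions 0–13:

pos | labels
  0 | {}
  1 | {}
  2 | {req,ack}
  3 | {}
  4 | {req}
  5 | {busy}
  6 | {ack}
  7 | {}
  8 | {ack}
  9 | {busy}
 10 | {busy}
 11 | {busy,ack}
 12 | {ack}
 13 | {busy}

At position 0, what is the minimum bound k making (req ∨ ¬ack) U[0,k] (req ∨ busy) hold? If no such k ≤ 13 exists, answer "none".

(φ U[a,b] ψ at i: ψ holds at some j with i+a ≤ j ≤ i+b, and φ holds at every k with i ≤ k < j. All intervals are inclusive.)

2

Need earliest j ≥ 0 with (req ∨ busy), and (req ∨ ¬ack) at every k in [0,j-1].
  j=0: rhs fails.
  j=1: rhs fails.
  j=2: rhs holds; lhs holds on [0,1]. k = 2.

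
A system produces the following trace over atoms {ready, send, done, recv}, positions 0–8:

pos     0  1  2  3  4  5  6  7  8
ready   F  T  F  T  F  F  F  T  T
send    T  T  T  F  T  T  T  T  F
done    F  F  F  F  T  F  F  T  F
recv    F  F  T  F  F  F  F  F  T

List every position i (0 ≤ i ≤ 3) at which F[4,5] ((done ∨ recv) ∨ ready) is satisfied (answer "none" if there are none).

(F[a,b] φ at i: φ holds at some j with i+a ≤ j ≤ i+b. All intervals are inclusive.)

0, 2, 3

Evaluate at each i in [0,3]:
  i=0: ✓ (witness j=4)
  i=1: ✗ (none in [5,6])
  i=2: ✓ (witness j=7)
  i=3: ✓ (witness j=7)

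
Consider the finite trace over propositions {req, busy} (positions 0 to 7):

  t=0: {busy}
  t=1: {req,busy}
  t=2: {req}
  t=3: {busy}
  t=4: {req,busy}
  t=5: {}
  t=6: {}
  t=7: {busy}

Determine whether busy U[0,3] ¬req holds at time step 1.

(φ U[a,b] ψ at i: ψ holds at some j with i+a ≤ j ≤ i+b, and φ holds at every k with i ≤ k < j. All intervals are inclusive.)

No

Need some j in [1,4] with ¬req, and busy at every k in [1,j-1].
  j=1: ¬req false.
  j=2: ¬req false.
  j=3: ¬req holds, but busy fails at k=2 → not this j.
  j=4: ¬req false.
No j in the window works → until fails.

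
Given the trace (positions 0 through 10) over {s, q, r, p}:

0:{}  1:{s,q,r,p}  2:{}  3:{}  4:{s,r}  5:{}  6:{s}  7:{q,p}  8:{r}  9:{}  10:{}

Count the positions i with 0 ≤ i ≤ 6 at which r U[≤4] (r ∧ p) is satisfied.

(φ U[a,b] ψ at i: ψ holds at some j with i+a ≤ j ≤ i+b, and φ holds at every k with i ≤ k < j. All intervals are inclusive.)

Evaluate at each i in [0,6]:
  i=0: ✗ (lhs fails at k=0 before rhs at j=1)
  i=1: ✓ (rhs at j=1)
  i=2: ✗ (no rhs in [2,6])
  i=3: ✗ (no rhs in [3,7])
  i=4: ✗ (no rhs in [4,8])
  i=5: ✗ (no rhs in [5,9])
  i=6: ✗ (no rhs in [6,10])
Positions where it holds: {1} → 1.

1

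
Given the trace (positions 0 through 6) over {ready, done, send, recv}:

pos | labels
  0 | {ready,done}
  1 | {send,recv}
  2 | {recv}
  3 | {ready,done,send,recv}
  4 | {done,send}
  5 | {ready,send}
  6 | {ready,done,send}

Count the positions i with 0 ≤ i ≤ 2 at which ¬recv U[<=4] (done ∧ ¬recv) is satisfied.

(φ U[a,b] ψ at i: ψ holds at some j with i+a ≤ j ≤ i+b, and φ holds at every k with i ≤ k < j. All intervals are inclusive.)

Evaluate at each i in [0,2]:
  i=0: ✓ (rhs at j=0)
  i=1: ✗ (lhs fails at k=1 before rhs at j=4)
  i=2: ✗ (lhs fails at k=2 before rhs at j=4)
Positions where it holds: {0} → 1.

1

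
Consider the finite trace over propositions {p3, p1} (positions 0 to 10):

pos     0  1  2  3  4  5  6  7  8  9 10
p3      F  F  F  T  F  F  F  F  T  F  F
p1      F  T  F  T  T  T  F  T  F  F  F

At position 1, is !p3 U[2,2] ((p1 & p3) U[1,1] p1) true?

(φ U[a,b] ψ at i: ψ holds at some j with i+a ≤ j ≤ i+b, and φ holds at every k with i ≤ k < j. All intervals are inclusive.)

Need some j in [3,3] with ((p1 & p3) U[1,1] p1), and !p3 at every k in [1,j-1].
  j=3: ((p1 & p3) U[1,1] p1) holds; !p3 holds at every k in [1,2] → satisfied.

Yes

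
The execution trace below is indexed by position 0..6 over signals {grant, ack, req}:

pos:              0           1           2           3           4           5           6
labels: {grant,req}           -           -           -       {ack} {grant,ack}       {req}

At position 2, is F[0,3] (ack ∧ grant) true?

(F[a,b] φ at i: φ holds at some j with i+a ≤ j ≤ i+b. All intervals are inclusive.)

Check (ack ∧ grant) at each j in [2,5]:
  j=2: false
  j=3: false
  j=4: false
  j=5: true
Found at j=5 → formula holds.

Yes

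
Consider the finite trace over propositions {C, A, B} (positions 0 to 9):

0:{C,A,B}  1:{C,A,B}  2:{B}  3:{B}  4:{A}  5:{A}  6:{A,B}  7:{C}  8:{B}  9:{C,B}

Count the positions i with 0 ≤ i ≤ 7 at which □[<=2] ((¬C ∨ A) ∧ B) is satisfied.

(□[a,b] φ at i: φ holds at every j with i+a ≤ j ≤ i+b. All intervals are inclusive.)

Evaluate at each i in [0,7]:
  i=0: ✓ (all of [0,2])
  i=1: ✓ (all of [1,3])
  i=2: ✗ (fails at j=4)
  i=3: ✗ (fails at j=4)
  i=4: ✗ (fails at j=4)
  i=5: ✗ (fails at j=5)
  i=6: ✗ (fails at j=7)
  i=7: ✗ (fails at j=7)
Positions where it holds: {0, 1} → 2.

2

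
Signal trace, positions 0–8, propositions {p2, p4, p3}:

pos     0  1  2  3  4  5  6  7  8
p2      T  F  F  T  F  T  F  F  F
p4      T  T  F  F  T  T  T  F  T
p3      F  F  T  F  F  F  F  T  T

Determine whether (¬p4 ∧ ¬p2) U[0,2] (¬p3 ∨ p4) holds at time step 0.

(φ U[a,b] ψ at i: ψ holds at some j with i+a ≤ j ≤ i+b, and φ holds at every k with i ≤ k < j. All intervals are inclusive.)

Need some j in [0,2] with (¬p3 ∨ p4), and (¬p4 ∧ ¬p2) at every k in [0,j-1].
  j=0: (¬p3 ∨ p4) holds; no prefix to check → satisfied.

Holds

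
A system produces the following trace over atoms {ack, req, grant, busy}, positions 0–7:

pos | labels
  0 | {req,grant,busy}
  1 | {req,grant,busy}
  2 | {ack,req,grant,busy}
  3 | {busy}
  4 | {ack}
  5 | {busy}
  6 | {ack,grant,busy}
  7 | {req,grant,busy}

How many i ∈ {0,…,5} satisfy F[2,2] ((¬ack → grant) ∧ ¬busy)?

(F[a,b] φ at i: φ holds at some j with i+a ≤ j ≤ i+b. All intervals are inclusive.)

1

Evaluate at each i in [0,5]:
  i=0: ✗ (none in [2,2])
  i=1: ✗ (none in [3,3])
  i=2: ✓ (witness j=4)
  i=3: ✗ (none in [5,5])
  i=4: ✗ (none in [6,6])
  i=5: ✗ (none in [7,7])
Positions where it holds: {2} → 1.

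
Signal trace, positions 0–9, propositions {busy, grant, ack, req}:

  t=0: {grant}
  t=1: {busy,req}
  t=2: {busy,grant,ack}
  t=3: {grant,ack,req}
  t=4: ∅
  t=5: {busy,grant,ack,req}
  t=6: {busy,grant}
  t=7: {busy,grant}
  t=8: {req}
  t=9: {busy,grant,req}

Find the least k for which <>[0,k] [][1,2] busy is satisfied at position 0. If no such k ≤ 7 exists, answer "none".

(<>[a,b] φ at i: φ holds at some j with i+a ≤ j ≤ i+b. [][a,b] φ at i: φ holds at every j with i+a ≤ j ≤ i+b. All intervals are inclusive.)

Scan j = 0,1,… for [][1,2] busy:
  j=0: holds
First hit at j=0, so smallest k = 0-0 = 0.

0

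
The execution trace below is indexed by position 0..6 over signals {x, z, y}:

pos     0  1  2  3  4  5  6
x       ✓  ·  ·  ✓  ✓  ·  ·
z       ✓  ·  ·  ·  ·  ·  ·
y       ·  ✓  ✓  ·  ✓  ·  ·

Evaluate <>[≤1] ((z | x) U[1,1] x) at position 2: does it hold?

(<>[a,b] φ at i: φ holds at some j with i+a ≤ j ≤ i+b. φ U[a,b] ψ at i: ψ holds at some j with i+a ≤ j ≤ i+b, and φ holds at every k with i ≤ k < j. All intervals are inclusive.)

Holds

Check ((z | x) U[1,1] x) at each j in [2,3]:
  j=2: fails
  j=3: holds
Found at j=3 → formula holds.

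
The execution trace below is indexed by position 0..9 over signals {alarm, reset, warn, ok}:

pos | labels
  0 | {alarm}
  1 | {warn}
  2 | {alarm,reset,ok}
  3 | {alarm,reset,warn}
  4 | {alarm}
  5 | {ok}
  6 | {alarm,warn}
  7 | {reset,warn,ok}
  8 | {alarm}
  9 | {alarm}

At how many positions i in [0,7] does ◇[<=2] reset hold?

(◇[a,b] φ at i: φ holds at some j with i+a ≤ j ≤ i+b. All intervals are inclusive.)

Evaluate at each i in [0,7]:
  i=0: ✓ (witness j=2)
  i=1: ✓ (witness j=2)
  i=2: ✓ (witness j=2)
  i=3: ✓ (witness j=3)
  i=4: ✗ (none in [4,6])
  i=5: ✓ (witness j=7)
  i=6: ✓ (witness j=7)
  i=7: ✓ (witness j=7)
Positions where it holds: {0, 1, 2, 3, 5, 6, 7} → 7.

7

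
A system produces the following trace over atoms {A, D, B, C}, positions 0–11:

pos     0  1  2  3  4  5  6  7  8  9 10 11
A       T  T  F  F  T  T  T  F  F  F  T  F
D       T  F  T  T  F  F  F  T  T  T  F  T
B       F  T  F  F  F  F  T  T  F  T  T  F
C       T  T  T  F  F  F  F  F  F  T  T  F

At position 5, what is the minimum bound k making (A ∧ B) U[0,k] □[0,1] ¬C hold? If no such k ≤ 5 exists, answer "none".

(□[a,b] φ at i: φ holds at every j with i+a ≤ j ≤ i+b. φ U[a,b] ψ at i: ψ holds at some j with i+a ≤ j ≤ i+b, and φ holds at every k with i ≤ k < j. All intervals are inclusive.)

0

Need earliest j ≥ 5 with □[0,1] ¬C, and (A ∧ B) at every k in [5,j-1].
  j=5: rhs holds (empty prefix). k = 0.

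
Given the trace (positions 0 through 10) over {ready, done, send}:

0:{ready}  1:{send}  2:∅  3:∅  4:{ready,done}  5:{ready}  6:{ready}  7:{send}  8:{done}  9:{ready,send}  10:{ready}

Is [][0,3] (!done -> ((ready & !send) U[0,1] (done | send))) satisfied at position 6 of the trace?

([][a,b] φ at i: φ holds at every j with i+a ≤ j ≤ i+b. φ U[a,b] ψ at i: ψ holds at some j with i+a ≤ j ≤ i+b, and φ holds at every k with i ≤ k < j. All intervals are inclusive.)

True

Check (!done -> ((ready & !send) U[0,1] (done | send))) at every j in [6,9]:
  j=6: antecedent true; consequent holds → ✓
  j=7: antecedent true; consequent holds → ✓
  j=8: antecedent false → ✓
  j=9: antecedent true; consequent holds → ✓
All positions satisfy it → formula holds.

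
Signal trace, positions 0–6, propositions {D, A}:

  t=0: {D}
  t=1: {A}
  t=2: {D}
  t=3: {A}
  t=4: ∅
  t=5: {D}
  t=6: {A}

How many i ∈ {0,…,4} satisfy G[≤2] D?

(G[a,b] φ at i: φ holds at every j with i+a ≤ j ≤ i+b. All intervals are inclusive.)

0

Evaluate at each i in [0,4]:
  i=0: ✗ (fails at j=1)
  i=1: ✗ (fails at j=1)
  i=2: ✗ (fails at j=3)
  i=3: ✗ (fails at j=3)
  i=4: ✗ (fails at j=4)
Positions where it holds: {} → 0.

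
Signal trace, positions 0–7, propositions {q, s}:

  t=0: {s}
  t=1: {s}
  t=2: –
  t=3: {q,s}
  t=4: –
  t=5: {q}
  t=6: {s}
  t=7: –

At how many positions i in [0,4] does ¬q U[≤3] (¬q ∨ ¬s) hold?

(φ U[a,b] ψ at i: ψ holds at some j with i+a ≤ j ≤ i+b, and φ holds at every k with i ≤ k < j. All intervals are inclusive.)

4

Evaluate at each i in [0,4]:
  i=0: ✓ (rhs at j=0)
  i=1: ✓ (rhs at j=1)
  i=2: ✓ (rhs at j=2)
  i=3: ✗ (lhs fails at k=3 before rhs at j=4)
  i=4: ✓ (rhs at j=4)
Positions where it holds: {0, 1, 2, 4} → 4.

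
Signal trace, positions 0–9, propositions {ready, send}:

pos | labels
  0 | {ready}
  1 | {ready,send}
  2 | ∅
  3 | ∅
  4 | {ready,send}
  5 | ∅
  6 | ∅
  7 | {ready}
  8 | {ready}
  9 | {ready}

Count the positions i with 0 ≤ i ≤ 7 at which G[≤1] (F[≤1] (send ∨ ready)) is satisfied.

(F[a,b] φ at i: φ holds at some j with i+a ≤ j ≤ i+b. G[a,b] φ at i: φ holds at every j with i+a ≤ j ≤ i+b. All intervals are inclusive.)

Evaluate at each i in [0,7]:
  i=0: ✓ (all of [0,1])
  i=1: ✗ (fails at j=2)
  i=2: ✗ (fails at j=2)
  i=3: ✓ (all of [3,4])
  i=4: ✗ (fails at j=5)
  i=5: ✗ (fails at j=5)
  i=6: ✓ (all of [6,7])
  i=7: ✓ (all of [7,8])
Positions where it holds: {0, 3, 6, 7} → 4.

4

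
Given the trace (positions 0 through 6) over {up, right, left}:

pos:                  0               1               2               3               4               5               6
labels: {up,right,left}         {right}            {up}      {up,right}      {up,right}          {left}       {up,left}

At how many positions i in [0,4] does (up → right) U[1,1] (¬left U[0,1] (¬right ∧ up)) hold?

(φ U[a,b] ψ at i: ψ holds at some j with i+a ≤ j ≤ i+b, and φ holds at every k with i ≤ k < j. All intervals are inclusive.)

Evaluate at each i in [0,4]:
  i=0: ✓ (rhs at j=1; lhs holds on [0,0])
  i=1: ✓ (rhs at j=2; lhs holds on [1,1])
  i=2: ✗ (no rhs in [3,3])
  i=3: ✗ (no rhs in [4,4])
  i=4: ✗ (no rhs in [5,5])
Positions where it holds: {0, 1} → 2.

2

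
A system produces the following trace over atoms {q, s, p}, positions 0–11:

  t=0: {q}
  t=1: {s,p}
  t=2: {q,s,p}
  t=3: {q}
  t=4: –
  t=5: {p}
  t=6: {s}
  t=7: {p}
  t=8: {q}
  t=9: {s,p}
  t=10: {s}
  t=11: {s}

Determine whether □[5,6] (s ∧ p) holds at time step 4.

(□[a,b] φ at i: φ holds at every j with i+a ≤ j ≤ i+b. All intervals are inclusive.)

Check (s ∧ p) at every j in [9,10]:
  j=9: true
  j=10: false
Fails at j=10 → formula fails.

Does not hold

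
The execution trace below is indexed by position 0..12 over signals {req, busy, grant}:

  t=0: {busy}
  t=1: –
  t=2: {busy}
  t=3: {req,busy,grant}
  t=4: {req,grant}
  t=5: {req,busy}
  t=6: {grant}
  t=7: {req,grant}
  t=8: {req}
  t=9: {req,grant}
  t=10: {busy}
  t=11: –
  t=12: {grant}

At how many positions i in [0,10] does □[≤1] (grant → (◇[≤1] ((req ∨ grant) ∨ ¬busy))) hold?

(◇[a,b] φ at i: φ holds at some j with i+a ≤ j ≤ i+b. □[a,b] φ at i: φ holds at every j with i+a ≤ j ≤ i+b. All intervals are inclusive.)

Evaluate at each i in [0,10]:
  i=0: ✓ (all of [0,1])
  i=1: ✓ (all of [1,2])
  i=2: ✓ (all of [2,3])
  i=3: ✓ (all of [3,4])
  i=4: ✓ (all of [4,5])
  i=5: ✓ (all of [5,6])
  i=6: ✓ (all of [6,7])
  i=7: ✓ (all of [7,8])
  i=8: ✓ (all of [8,9])
  i=9: ✓ (all of [9,10])
  i=10: ✓ (all of [10,11])
Positions where it holds: {0, 1, 2, 3, 4, 5, 6, 7, 8, 9, 10} → 11.

11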